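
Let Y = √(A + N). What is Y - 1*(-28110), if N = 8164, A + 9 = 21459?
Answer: 28110 + √29614 ≈ 28282.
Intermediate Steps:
A = 21450 (A = -9 + 21459 = 21450)
Y = √29614 (Y = √(21450 + 8164) = √29614 ≈ 172.09)
Y - 1*(-28110) = √29614 - 1*(-28110) = √29614 + 28110 = 28110 + √29614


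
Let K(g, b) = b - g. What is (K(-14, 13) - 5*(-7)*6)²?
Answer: 56169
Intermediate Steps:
(K(-14, 13) - 5*(-7)*6)² = ((13 - 1*(-14)) - 5*(-7)*6)² = ((13 + 14) + 35*6)² = (27 + 210)² = 237² = 56169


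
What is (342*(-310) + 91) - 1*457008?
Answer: -562937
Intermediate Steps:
(342*(-310) + 91) - 1*457008 = (-106020 + 91) - 457008 = -105929 - 457008 = -562937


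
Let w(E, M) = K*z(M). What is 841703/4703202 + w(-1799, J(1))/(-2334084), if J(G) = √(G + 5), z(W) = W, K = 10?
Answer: 841703/4703202 - 5*√6/1167042 ≈ 0.17895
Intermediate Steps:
J(G) = √(5 + G)
w(E, M) = 10*M
841703/4703202 + w(-1799, J(1))/(-2334084) = 841703/4703202 + (10*√(5 + 1))/(-2334084) = 841703*(1/4703202) + (10*√6)*(-1/2334084) = 841703/4703202 - 5*√6/1167042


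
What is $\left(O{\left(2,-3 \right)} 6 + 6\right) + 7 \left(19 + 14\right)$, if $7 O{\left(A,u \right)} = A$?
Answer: $\frac{1671}{7} \approx 238.71$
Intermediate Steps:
$O{\left(A,u \right)} = \frac{A}{7}$
$\left(O{\left(2,-3 \right)} 6 + 6\right) + 7 \left(19 + 14\right) = \left(\frac{1}{7} \cdot 2 \cdot 6 + 6\right) + 7 \left(19 + 14\right) = \left(\frac{2}{7} \cdot 6 + 6\right) + 7 \cdot 33 = \left(\frac{12}{7} + 6\right) + 231 = \frac{54}{7} + 231 = \frac{1671}{7}$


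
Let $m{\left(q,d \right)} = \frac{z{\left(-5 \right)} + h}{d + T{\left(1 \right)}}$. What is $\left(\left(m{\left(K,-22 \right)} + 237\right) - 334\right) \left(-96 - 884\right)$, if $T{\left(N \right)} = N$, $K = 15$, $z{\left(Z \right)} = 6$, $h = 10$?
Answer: $\frac{287420}{3} \approx 95807.0$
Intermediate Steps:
$m{\left(q,d \right)} = \frac{16}{1 + d}$ ($m{\left(q,d \right)} = \frac{6 + 10}{d + 1} = \frac{16}{1 + d}$)
$\left(\left(m{\left(K,-22 \right)} + 237\right) - 334\right) \left(-96 - 884\right) = \left(\left(\frac{16}{1 - 22} + 237\right) - 334\right) \left(-96 - 884\right) = \left(\left(\frac{16}{-21} + 237\right) - 334\right) \left(-96 - 884\right) = \left(\left(16 \left(- \frac{1}{21}\right) + 237\right) - 334\right) \left(-980\right) = \left(\left(- \frac{16}{21} + 237\right) - 334\right) \left(-980\right) = \left(\frac{4961}{21} - 334\right) \left(-980\right) = \left(- \frac{2053}{21}\right) \left(-980\right) = \frac{287420}{3}$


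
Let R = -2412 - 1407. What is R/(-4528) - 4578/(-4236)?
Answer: 3075539/1598384 ≈ 1.9242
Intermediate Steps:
R = -3819
R/(-4528) - 4578/(-4236) = -3819/(-4528) - 4578/(-4236) = -3819*(-1/4528) - 4578*(-1/4236) = 3819/4528 + 763/706 = 3075539/1598384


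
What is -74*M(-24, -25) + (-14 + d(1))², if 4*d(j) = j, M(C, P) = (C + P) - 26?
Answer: 91825/16 ≈ 5739.1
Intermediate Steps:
M(C, P) = -26 + C + P
d(j) = j/4
-74*M(-24, -25) + (-14 + d(1))² = -74*(-26 - 24 - 25) + (-14 + (¼)*1)² = -74*(-75) + (-14 + ¼)² = 5550 + (-55/4)² = 5550 + 3025/16 = 91825/16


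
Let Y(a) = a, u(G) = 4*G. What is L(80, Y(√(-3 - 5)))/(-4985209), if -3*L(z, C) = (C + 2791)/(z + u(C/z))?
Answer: 3721340/1595271865209 - 1985*I*√2/1595271865209 ≈ 2.3327e-6 - 1.7597e-9*I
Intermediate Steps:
L(z, C) = -(2791 + C)/(3*(z + 4*C/z)) (L(z, C) = -(C + 2791)/(3*(z + 4*(C/z))) = -(2791 + C)/(3*(z + 4*C/z)))
L(80, Y(√(-3 - 5)))/(-4985209) = -1*80*(2791 + √(-3 - 5))/(3*80² + 12*√(-3 - 5))/(-4985209) = -1*80*(2791 + √(-8))/(3*6400 + 12*√(-8))*(-1/4985209) = -1*80*(2791 + 2*I*√2)/(19200 + 12*(2*I*√2))*(-1/4985209) = -1*80*(2791 + 2*I*√2)/(19200 + 24*I*√2)*(-1/4985209) = -80*(2791 + 2*I*√2)/(19200 + 24*I*√2)*(-1/4985209) = 80*(2791 + 2*I*√2)/(4985209*(19200 + 24*I*√2))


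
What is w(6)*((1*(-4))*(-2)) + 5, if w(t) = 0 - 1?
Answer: -3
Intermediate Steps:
w(t) = -1
w(6)*((1*(-4))*(-2)) + 5 = -1*(-4)*(-2) + 5 = -(-4)*(-2) + 5 = -1*8 + 5 = -8 + 5 = -3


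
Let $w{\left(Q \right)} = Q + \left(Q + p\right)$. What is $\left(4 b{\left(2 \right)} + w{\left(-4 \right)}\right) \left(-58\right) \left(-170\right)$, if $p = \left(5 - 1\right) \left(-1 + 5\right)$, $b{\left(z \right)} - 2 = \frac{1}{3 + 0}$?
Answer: $\frac{512720}{3} \approx 1.7091 \cdot 10^{5}$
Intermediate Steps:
$b{\left(z \right)} = \frac{7}{3}$ ($b{\left(z \right)} = 2 + \frac{1}{3 + 0} = 2 + \frac{1}{3} = \frac{7}{3}$)
$p = 16$ ($p = 4 \cdot 4 = 16$)
$w{\left(Q \right)} = 16 + 2 Q$ ($w{\left(Q \right)} = Q + \left(Q + 16\right) = Q + \left(16 + Q\right) = 16 + 2 Q$)
$\left(4 b{\left(2 \right)} + w{\left(-4 \right)}\right) \left(-58\right) \left(-170\right) = \left(4 \cdot \frac{7}{3} + \left(16 + 2 \left(-4\right)\right)\right) \left(-58\right) \left(-170\right) = \left(\frac{28}{3} + \left(16 - 8\right)\right) \left(-58\right) \left(-170\right) = \left(\frac{28}{3} + 8\right) \left(-58\right) \left(-170\right) = \frac{52}{3} \left(-58\right) \left(-170\right) = \left(- \frac{3016}{3}\right) \left(-170\right) = \frac{512720}{3}$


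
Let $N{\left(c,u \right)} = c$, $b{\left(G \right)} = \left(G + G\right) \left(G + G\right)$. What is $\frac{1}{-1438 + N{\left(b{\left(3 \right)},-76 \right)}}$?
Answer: $- \frac{1}{1402} \approx -0.00071327$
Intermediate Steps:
$b{\left(G \right)} = 4 G^{2}$ ($b{\left(G \right)} = 2 G 2 G = 4 G^{2}$)
$\frac{1}{-1438 + N{\left(b{\left(3 \right)},-76 \right)}} = \frac{1}{-1438 + 4 \cdot 3^{2}} = \frac{1}{-1438 + 4 \cdot 9} = \frac{1}{-1438 + 36} = \frac{1}{-1402} = - \frac{1}{1402}$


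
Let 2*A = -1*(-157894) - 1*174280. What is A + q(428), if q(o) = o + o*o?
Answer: 175419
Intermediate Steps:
q(o) = o + o²
A = -8193 (A = (-1*(-157894) - 1*174280)/2 = (157894 - 174280)/2 = (½)*(-16386) = -8193)
A + q(428) = -8193 + 428*(1 + 428) = -8193 + 428*429 = -8193 + 183612 = 175419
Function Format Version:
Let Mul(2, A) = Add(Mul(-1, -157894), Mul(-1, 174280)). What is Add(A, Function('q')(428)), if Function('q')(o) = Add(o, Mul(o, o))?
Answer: 175419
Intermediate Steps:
Function('q')(o) = Add(o, Pow(o, 2))
A = -8193 (A = Mul(Rational(1, 2), Add(Mul(-1, -157894), Mul(-1, 174280))) = Mul(Rational(1, 2), Add(157894, -174280)) = Mul(Rational(1, 2), -16386) = -8193)
Add(A, Function('q')(428)) = Add(-8193, Mul(428, Add(1, 428))) = Add(-8193, Mul(428, 429)) = Add(-8193, 183612) = 175419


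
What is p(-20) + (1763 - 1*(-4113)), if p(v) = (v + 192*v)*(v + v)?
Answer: 160276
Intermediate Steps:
p(v) = 386*v² (p(v) = (193*v)*(2*v) = 386*v²)
p(-20) + (1763 - 1*(-4113)) = 386*(-20)² + (1763 - 1*(-4113)) = 386*400 + (1763 + 4113) = 154400 + 5876 = 160276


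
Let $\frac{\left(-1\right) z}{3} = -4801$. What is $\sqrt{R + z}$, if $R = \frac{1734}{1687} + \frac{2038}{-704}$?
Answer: $\frac{\sqrt{317389218495118}}{148456} \approx 120.0$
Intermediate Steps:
$z = 14403$ ($z = \left(-3\right) \left(-4801\right) = 14403$)
$R = - \frac{1108685}{593824}$ ($R = 1734 \cdot \frac{1}{1687} + 2038 \left(- \frac{1}{704}\right) = \frac{1734}{1687} - \frac{1019}{352} = - \frac{1108685}{593824} \approx -1.867$)
$\sqrt{R + z} = \sqrt{- \frac{1108685}{593824} + 14403} = \sqrt{\frac{8551738387}{593824}} = \frac{\sqrt{317389218495118}}{148456}$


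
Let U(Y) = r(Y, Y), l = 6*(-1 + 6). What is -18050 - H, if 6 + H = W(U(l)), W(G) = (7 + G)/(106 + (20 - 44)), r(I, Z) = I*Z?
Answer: -1480515/82 ≈ -18055.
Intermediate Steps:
l = 30 (l = 6*5 = 30)
U(Y) = Y**2 (U(Y) = Y*Y = Y**2)
W(G) = 7/82 + G/82 (W(G) = (7 + G)/(106 - 24) = (7 + G)/82 = (7 + G)*(1/82) = 7/82 + G/82)
H = 415/82 (H = -6 + (7/82 + (1/82)*30**2) = -6 + (7/82 + (1/82)*900) = -6 + (7/82 + 450/41) = -6 + 907/82 = 415/82 ≈ 5.0610)
-18050 - H = -18050 - 1*415/82 = -18050 - 415/82 = -1480515/82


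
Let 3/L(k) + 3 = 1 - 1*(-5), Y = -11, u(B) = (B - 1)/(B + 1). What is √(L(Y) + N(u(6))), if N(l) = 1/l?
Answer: 2*√15/5 ≈ 1.5492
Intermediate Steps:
u(B) = (-1 + B)/(1 + B)
L(k) = 1 (L(k) = 3/(-3 + (1 - 1*(-5))) = 3/(-3 + (1 + 5)) = 3/(-3 + 6) = 3/3 = 3*(⅓) = 1)
√(L(Y) + N(u(6))) = √(1 + 1/((-1 + 6)/(1 + 6))) = √(1 + 1/(5/7)) = √(1 + 7/5) = √(12/5) = 2*√15/5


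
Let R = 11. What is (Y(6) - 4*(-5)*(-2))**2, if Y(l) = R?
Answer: 841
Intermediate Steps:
Y(l) = 11
(Y(6) - 4*(-5)*(-2))**2 = (11 - 4*(-5)*(-2))**2 = (11 + 20*(-2))**2 = (11 - 40)**2 = (-29)**2 = 841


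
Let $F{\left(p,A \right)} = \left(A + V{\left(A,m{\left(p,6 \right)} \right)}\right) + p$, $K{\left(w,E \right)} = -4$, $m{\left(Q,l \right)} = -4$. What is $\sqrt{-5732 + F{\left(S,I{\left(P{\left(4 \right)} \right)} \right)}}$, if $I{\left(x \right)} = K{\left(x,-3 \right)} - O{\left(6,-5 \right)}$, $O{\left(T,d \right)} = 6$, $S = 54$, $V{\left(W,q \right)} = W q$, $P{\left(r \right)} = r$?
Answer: $4 i \sqrt{353} \approx 75.153 i$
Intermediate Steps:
$I{\left(x \right)} = -10$ ($I{\left(x \right)} = -4 - 6 = -10$)
$F{\left(p,A \right)} = p - 3 A$ ($F{\left(p,A \right)} = \left(A + A \left(-4\right)\right) + p = \left(A - 4 A\right) + p = - 3 A + p = p - 3 A$)
$\sqrt{-5732 + F{\left(S,I{\left(P{\left(4 \right)} \right)} \right)}} = \sqrt{-5732 + \left(54 - -30\right)} = \sqrt{-5732 + \left(54 + 30\right)} = \sqrt{-5732 + 84} = \sqrt{-5648} = 4 i \sqrt{353}$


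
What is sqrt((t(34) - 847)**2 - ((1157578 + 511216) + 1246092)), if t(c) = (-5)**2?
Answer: 7*I*sqrt(45698) ≈ 1496.4*I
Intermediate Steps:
t(c) = 25
sqrt((t(34) - 847)**2 - ((1157578 + 511216) + 1246092)) = sqrt((25 - 847)**2 - ((1157578 + 511216) + 1246092)) = sqrt((-822)**2 - (1668794 + 1246092)) = sqrt(675684 - 1*2914886) = sqrt(675684 - 2914886) = sqrt(-2239202) = 7*I*sqrt(45698)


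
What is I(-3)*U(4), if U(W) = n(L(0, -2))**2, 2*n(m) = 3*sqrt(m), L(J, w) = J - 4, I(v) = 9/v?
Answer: 27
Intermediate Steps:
L(J, w) = -4 + J
n(m) = 3*sqrt(m)/2 (n(m) = (3*sqrt(m))/2 = 3*sqrt(m)/2)
U(W) = -9 (U(W) = (3*sqrt(-4 + 0)/2)**2 = (3*sqrt(-4)/2)**2 = (3*(2*I)/2)**2 = (3*I)**2 = -9)
I(-3)*U(4) = (9/(-3))*(-9) = (9*(-1/3))*(-9) = -3*(-9) = 27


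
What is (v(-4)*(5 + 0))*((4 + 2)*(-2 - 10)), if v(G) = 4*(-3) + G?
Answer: 5760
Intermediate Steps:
v(G) = -12 + G
(v(-4)*(5 + 0))*((4 + 2)*(-2 - 10)) = ((-12 - 4)*(5 + 0))*((4 + 2)*(-2 - 10)) = (-16*5)*(6*(-12)) = -80*(-72) = 5760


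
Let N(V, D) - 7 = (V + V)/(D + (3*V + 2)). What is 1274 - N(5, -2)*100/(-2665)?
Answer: 2037586/1599 ≈ 1274.3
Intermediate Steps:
N(V, D) = 7 + 2*V/(2 + D + 3*V) (N(V, D) = 7 + (V + V)/(D + (3*V + 2)) = 7 + (2*V)/(D + (2 + 3*V)) = 7 + (2*V)/(2 + D + 3*V) = 7 + 2*V/(2 + D + 3*V))
1274 - N(5, -2)*100/(-2665) = 1274 - ((14 + 7*(-2) + 23*5)/(2 - 2 + 3*5))*100/(-2665) = 1274 - ((14 - 14 + 115)/(2 - 2 + 15))*100*(-1)/2665 = 1274 - (115/15)*100*(-1)/2665 = 1274 - ((1/15)*115)*100*(-1)/2665 = 1274 - (23/3)*100*(-1)/2665 = 1274 - 2300*(-1)/(3*2665) = 1274 - 1*(-460/1599) = 1274 + 460/1599 = 2037586/1599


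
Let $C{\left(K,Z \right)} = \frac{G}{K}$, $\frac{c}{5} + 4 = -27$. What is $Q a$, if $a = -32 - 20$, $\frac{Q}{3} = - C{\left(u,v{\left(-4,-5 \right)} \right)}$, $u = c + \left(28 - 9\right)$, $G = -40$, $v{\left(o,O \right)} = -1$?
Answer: $\frac{780}{17} \approx 45.882$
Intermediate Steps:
$c = -155$ ($c = -20 + 5 \left(-27\right) = -20 - 135 = -155$)
$u = -136$ ($u = -155 + \left(28 - 9\right) = -155 + 19 = -136$)
$C{\left(K,Z \right)} = - \frac{40}{K}$
$Q = - \frac{15}{17}$ ($Q = 3 \left(- \frac{-40}{-136}\right) = 3 \left(- \frac{\left(-40\right) \left(-1\right)}{136}\right) = 3 \left(\left(-1\right) \frac{5}{17}\right) = 3 \left(- \frac{5}{17}\right) = - \frac{15}{17} \approx -0.88235$)
$a = -52$ ($a = -32 - 20 = -52$)
$Q a = \left(- \frac{15}{17}\right) \left(-52\right) = \frac{780}{17}$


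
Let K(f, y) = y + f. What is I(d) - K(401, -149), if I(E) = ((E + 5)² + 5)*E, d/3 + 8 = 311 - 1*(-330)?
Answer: 6884294427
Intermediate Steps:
d = 1899 (d = -24 + 3*(311 - 1*(-330)) = -24 + 3*(311 + 330) = -24 + 3*641 = -24 + 1923 = 1899)
K(f, y) = f + y
I(E) = E*(5 + (5 + E)²) (I(E) = ((5 + E)² + 5)*E = (5 + (5 + E)²)*E = E*(5 + (5 + E)²))
I(d) - K(401, -149) = 1899*(5 + (5 + 1899)²) - (401 - 149) = 1899*(5 + 1904²) - 1*252 = 1899*(5 + 3625216) - 252 = 1899*3625221 - 252 = 6884294679 - 252 = 6884294427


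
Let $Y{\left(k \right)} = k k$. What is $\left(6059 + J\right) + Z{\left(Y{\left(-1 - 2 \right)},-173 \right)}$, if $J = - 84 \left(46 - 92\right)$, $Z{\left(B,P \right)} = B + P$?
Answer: $9759$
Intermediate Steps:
$Y{\left(k \right)} = k^{2}$
$J = 3864$ ($J = \left(-84\right) \left(-46\right) = 3864$)
$\left(6059 + J\right) + Z{\left(Y{\left(-1 - 2 \right)},-173 \right)} = \left(6059 + 3864\right) - \left(173 - \left(-1 - 2\right)^{2}\right) = 9923 - \left(173 - \left(-3\right)^{2}\right) = 9923 + \left(9 - 173\right) = 9923 - 164 = 9759$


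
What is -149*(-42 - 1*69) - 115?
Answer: 16424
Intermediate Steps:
-149*(-42 - 1*69) - 115 = -149*(-42 - 69) - 115 = -149*(-111) - 115 = 16539 - 115 = 16424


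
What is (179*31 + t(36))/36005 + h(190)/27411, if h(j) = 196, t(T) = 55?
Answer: 160668224/986933055 ≈ 0.16280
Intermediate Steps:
(179*31 + t(36))/36005 + h(190)/27411 = (179*31 + 55)/36005 + 196/27411 = (5549 + 55)*(1/36005) + 196*(1/27411) = 5604*(1/36005) + 196/27411 = 5604/36005 + 196/27411 = 160668224/986933055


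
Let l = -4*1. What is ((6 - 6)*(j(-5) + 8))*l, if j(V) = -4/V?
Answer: 0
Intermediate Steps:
l = -4
((6 - 6)*(j(-5) + 8))*l = ((6 - 6)*(-4/(-5) + 8))*(-4) = (0*(-4*(-⅕) + 8))*(-4) = (0*(⅘ + 8))*(-4) = (0*(44/5))*(-4) = 0*(-4) = 0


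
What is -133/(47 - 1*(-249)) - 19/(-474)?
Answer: -28709/70152 ≈ -0.40924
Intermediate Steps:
-133/(47 - 1*(-249)) - 19/(-474) = -133/(47 + 249) - 19*(-1/474) = -133/296 + 19/474 = -28709/70152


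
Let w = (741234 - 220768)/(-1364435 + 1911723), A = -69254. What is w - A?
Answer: 18951201809/273644 ≈ 69255.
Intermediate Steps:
w = 260233/273644 (w = 520466/547288 = 520466*(1/547288) = 260233/273644 ≈ 0.95099)
w - A = 260233/273644 - 1*(-69254) = 260233/273644 + 69254 = 18951201809/273644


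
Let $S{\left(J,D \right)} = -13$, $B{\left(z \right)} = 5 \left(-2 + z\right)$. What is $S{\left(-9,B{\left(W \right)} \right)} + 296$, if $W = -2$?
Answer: $283$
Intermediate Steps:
$B{\left(z \right)} = -10 + 5 z$
$S{\left(-9,B{\left(W \right)} \right)} + 296 = -13 + 296 = 283$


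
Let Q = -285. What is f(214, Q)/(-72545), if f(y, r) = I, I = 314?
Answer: -314/72545 ≈ -0.0043283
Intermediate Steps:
f(y, r) = 314
f(214, Q)/(-72545) = 314/(-72545) = 314*(-1/72545) = -314/72545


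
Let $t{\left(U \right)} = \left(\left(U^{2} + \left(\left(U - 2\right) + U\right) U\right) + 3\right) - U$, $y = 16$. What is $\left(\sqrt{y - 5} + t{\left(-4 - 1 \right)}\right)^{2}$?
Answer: $\left(93 + \sqrt{11}\right)^{2} \approx 9276.9$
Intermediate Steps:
$t{\left(U \right)} = 3 + U^{2} - U + U \left(-2 + 2 U\right)$ ($t{\left(U \right)} = \left(\left(U^{2} + \left(\left(-2 + U\right) + U\right) U\right) + 3\right) - U = \left(\left(U^{2} + \left(-2 + 2 U\right) U\right) + 3\right) - U = \left(\left(U^{2} + U \left(-2 + 2 U\right)\right) + 3\right) - U = \left(3 + U^{2} + U \left(-2 + 2 U\right)\right) - U = 3 + U^{2} - U + U \left(-2 + 2 U\right)$)
$\left(\sqrt{y - 5} + t{\left(-4 - 1 \right)}\right)^{2} = \left(\sqrt{16 - 5} + \left(3 - 3 \left(-4 - 1\right) + 3 \left(-4 - 1\right)^{2}\right)\right)^{2} = \left(\sqrt{11} + \left(3 - -15 + 3 \left(-5\right)^{2}\right)\right)^{2} = \left(\sqrt{11} + \left(3 + 15 + 3 \cdot 25\right)\right)^{2} = \left(\sqrt{11} + \left(3 + 15 + 75\right)\right)^{2} = \left(\sqrt{11} + 93\right)^{2} = \left(93 + \sqrt{11}\right)^{2}$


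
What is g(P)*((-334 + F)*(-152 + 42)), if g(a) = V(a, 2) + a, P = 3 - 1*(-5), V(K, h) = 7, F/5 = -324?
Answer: 3224100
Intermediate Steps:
F = -1620 (F = 5*(-324) = -1620)
P = 8 (P = 3 + 5 = 8)
g(a) = 7 + a
g(P)*((-334 + F)*(-152 + 42)) = (7 + 8)*((-334 - 1620)*(-152 + 42)) = 15*(-1954*(-110)) = 15*214940 = 3224100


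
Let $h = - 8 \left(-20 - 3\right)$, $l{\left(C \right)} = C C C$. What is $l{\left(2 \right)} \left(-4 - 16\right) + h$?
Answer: $24$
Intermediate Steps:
$l{\left(C \right)} = C^{3}$ ($l{\left(C \right)} = C^{2} C = C^{3}$)
$h = 184$ ($h = \left(-8\right) \left(-23\right) = 184$)
$l{\left(2 \right)} \left(-4 - 16\right) + h = 2^{3} \left(-4 - 16\right) + 184 = 8 \left(-20\right) + 184 = -160 + 184 = 24$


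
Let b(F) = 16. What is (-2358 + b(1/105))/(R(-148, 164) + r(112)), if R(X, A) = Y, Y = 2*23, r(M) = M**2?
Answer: -1171/6295 ≈ -0.18602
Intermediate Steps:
Y = 46
R(X, A) = 46
(-2358 + b(1/105))/(R(-148, 164) + r(112)) = (-2358 + 16)/(46 + 112**2) = -2342/(46 + 12544) = -2342/12590 = -2342*1/12590 = -1171/6295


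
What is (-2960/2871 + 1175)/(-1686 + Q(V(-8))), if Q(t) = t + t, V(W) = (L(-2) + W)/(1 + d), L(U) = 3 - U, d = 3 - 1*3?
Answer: -3370465/4857732 ≈ -0.69384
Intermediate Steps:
d = 0 (d = 3 - 3 = 0)
V(W) = 5 + W (V(W) = ((3 - 1*(-2)) + W)/(1 + 0) = ((3 + 2) + W)/1 = (5 + W)*1 = 5 + W)
Q(t) = 2*t
(-2960/2871 + 1175)/(-1686 + Q(V(-8))) = (-2960/2871 + 1175)/(-1686 + 2*(5 - 8)) = (-2960*1/2871 + 1175)/(-1686 + 2*(-3)) = (-2960/2871 + 1175)/(-1686 - 6) = (3370465/2871)/(-1692) = (3370465/2871)*(-1/1692) = -3370465/4857732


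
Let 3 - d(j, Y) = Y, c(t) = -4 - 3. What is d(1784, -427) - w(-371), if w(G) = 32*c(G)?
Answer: 654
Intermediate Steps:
c(t) = -7
d(j, Y) = 3 - Y
w(G) = -224 (w(G) = 32*(-7) = -224)
d(1784, -427) - w(-371) = (3 - 1*(-427)) - 1*(-224) = (3 + 427) + 224 = 430 + 224 = 654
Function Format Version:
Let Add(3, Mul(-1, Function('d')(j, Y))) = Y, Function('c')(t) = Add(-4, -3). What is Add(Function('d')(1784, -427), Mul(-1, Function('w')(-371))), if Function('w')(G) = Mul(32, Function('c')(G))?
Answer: 654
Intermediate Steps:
Function('c')(t) = -7
Function('d')(j, Y) = Add(3, Mul(-1, Y))
Function('w')(G) = -224 (Function('w')(G) = Mul(32, -7) = -224)
Add(Function('d')(1784, -427), Mul(-1, Function('w')(-371))) = Add(Add(3, Mul(-1, -427)), Mul(-1, -224)) = Add(Add(3, 427), 224) = Add(430, 224) = 654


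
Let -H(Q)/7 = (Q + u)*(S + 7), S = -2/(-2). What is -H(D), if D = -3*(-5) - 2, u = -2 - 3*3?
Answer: 112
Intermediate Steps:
S = 1 (S = -2*(-1/2) = 1)
u = -11 (u = -2 - 9 = -11)
D = 13 (D = 15 - 2 = 13)
H(Q) = 616 - 56*Q (H(Q) = -7*(Q - 11)*(1 + 7) = -7*(-11 + Q)*8 = -7*(-88 + 8*Q) = 616 - 56*Q)
-H(D) = -(616 - 56*13) = -(616 - 728) = -1*(-112) = 112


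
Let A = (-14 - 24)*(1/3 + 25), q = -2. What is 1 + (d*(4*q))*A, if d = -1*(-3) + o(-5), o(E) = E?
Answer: -46205/3 ≈ -15402.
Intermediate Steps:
d = -2 (d = -1*(-3) - 5 = 3 - 5 = -2)
A = -2888/3 (A = -38*(⅓ + 25) = -38*76/3 = -2888/3 ≈ -962.67)
1 + (d*(4*q))*A = 1 - 8*(-2)*(-2888/3) = 1 - 2*(-8)*(-2888/3) = 1 + 16*(-2888/3) = 1 - 46208/3 = -46205/3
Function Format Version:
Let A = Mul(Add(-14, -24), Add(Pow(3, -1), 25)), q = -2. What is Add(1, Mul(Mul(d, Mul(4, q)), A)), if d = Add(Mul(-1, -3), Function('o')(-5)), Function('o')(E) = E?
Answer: Rational(-46205, 3) ≈ -15402.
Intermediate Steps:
d = -2 (d = Add(Mul(-1, -3), -5) = Add(3, -5) = -2)
A = Rational(-2888, 3) (A = Mul(-38, Add(Rational(1, 3), 25)) = Mul(-38, Rational(76, 3)) = Rational(-2888, 3) ≈ -962.67)
Add(1, Mul(Mul(d, Mul(4, q)), A)) = Add(1, Mul(Mul(-2, Mul(4, -2)), Rational(-2888, 3))) = Add(1, Mul(Mul(-2, -8), Rational(-2888, 3))) = Add(1, Mul(16, Rational(-2888, 3))) = Add(1, Rational(-46208, 3)) = Rational(-46205, 3)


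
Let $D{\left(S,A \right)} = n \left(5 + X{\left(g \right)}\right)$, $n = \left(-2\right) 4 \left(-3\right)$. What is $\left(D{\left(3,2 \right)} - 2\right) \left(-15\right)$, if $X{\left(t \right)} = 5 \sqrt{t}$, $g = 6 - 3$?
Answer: $-1770 - 1800 \sqrt{3} \approx -4887.7$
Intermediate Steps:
$g = 3$
$n = 24$ ($n = \left(-8\right) \left(-3\right) = 24$)
$D{\left(S,A \right)} = 120 + 120 \sqrt{3}$ ($D{\left(S,A \right)} = 24 \left(5 + 5 \sqrt{3}\right) = 120 + 120 \sqrt{3}$)
$\left(D{\left(3,2 \right)} - 2\right) \left(-15\right) = \left(\left(120 + 120 \sqrt{3}\right) - 2\right) \left(-15\right) = \left(118 + 120 \sqrt{3}\right) \left(-15\right) = -1770 - 1800 \sqrt{3}$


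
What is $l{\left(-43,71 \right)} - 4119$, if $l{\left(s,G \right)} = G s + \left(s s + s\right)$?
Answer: $-5366$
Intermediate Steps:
$l{\left(s,G \right)} = s + s^{2} + G s$ ($l{\left(s,G \right)} = G s + \left(s^{2} + s\right) = G s + \left(s + s^{2}\right) = s + s^{2} + G s$)
$l{\left(-43,71 \right)} - 4119 = - 43 \left(1 + 71 - 43\right) - 4119 = \left(-43\right) 29 - 4119 = -1247 - 4119 = -5366$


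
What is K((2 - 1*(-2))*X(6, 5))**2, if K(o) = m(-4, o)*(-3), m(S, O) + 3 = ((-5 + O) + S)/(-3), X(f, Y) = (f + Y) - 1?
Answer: 1600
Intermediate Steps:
X(f, Y) = -1 + Y + f (X(f, Y) = (Y + f) - 1 = -1 + Y + f)
m(S, O) = -4/3 - O/3 - S/3 (m(S, O) = -3 + ((-5 + O) + S)/(-3) = -3 + (-5 + O + S)*(-1/3) = -3 + (5/3 - O/3 - S/3) = -4/3 - O/3 - S/3)
K(o) = o (K(o) = (-4/3 - o/3 - 1/3*(-4))*(-3) = (-4/3 - o/3 + 4/3)*(-3) = -o/3*(-3) = o)
K((2 - 1*(-2))*X(6, 5))**2 = ((2 - 1*(-2))*(-1 + 5 + 6))**2 = ((2 + 2)*10)**2 = (4*10)**2 = 40**2 = 1600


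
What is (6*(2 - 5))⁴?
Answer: 104976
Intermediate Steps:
(6*(2 - 5))⁴ = (6*(-3))⁴ = (-18)⁴ = 104976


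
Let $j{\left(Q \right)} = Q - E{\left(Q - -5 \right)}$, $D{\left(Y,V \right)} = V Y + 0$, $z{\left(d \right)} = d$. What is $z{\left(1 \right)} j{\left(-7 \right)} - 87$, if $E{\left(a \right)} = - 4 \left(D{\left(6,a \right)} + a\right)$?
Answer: $-150$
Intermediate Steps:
$D{\left(Y,V \right)} = V Y$
$E{\left(a \right)} = - 28 a$ ($E{\left(a \right)} = - 4 \left(a 6 + a\right) = - 4 \left(6 a + a\right) = - 4 \cdot 7 a = - 28 a$)
$j{\left(Q \right)} = 140 + 29 Q$ ($j{\left(Q \right)} = Q - - 28 \left(Q - -5\right) = Q - - 28 \left(Q + 5\right) = Q - - 28 \left(5 + Q\right) = Q - \left(-140 - 28 Q\right) = Q + \left(140 + 28 Q\right) = 140 + 29 Q$)
$z{\left(1 \right)} j{\left(-7 \right)} - 87 = 1 \left(140 + 29 \left(-7\right)\right) - 87 = 1 \left(140 - 203\right) - 87 = 1 \left(-63\right) - 87 = -63 - 87 = -150$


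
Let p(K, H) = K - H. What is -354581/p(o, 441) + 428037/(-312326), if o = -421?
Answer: 27593974378/67306253 ≈ 409.98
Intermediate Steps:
-354581/p(o, 441) + 428037/(-312326) = -354581/(-421 - 1*441) + 428037/(-312326) = -354581/(-421 - 441) + 428037*(-1/312326) = -354581/(-862) - 428037/312326 = -354581*(-1/862) - 428037/312326 = 354581/862 - 428037/312326 = 27593974378/67306253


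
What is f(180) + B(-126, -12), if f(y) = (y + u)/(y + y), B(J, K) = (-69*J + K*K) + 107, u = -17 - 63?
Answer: 161015/18 ≈ 8945.3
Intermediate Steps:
u = -80
B(J, K) = 107 + K² - 69*J (B(J, K) = (-69*J + K²) + 107 = (K² - 69*J) + 107 = 107 + K² - 69*J)
f(y) = (-80 + y)/(2*y) (f(y) = (y - 80)/(y + y) = (-80 + y)/((2*y)) = (-80 + y)*(1/(2*y)) = (-80 + y)/(2*y))
f(180) + B(-126, -12) = (½)*(-80 + 180)/180 + (107 + (-12)² - 69*(-126)) = (½)*(1/180)*100 + (107 + 144 + 8694) = 5/18 + 8945 = 161015/18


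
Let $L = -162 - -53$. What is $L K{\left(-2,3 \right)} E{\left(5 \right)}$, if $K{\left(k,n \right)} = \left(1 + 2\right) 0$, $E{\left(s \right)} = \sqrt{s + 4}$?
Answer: $0$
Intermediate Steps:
$E{\left(s \right)} = \sqrt{4 + s}$
$L = -109$ ($L = -162 + 53 = -109$)
$K{\left(k,n \right)} = 0$ ($K{\left(k,n \right)} = 3 \cdot 0 = 0$)
$L K{\left(-2,3 \right)} E{\left(5 \right)} = - 109 \cdot 0 \sqrt{4 + 5} = - 109 \cdot 0 \sqrt{9} = - 109 \cdot 0 \cdot 3 = \left(-109\right) 0 = 0$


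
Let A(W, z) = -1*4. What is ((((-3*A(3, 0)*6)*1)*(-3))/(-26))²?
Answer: 11664/169 ≈ 69.018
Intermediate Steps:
A(W, z) = -4
((((-3*A(3, 0)*6)*1)*(-3))/(-26))² = ((((-3*(-4)*6)*1)*(-3))/(-26))² = ((((12*6)*1)*(-3))*(-1/26))² = (((72*1)*(-3))*(-1/26))² = ((72*(-3))*(-1/26))² = (-216*(-1/26))² = (108/13)² = 11664/169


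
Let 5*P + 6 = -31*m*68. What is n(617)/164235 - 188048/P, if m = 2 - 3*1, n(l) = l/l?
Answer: -77210157149/172610985 ≈ -447.31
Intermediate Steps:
n(l) = 1
m = -1 (m = 2 - 3 = -1)
P = 2102/5 (P = -6/5 + (-31*(-1)*68)/5 = -6/5 + (31*68)/5 = -6/5 + (⅕)*2108 = -6/5 + 2108/5 = 2102/5 ≈ 420.40)
n(617)/164235 - 188048/P = 1/164235 - 188048/2102/5 = 1*(1/164235) - 188048*5/2102 = 1/164235 - 470120/1051 = -77210157149/172610985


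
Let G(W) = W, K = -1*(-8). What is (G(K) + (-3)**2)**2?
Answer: 289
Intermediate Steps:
K = 8
(G(K) + (-3)**2)**2 = (8 + (-3)**2)**2 = (8 + 9)**2 = 17**2 = 289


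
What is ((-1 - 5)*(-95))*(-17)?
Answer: -9690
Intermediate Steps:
((-1 - 5)*(-95))*(-17) = -6*(-95)*(-17) = 570*(-17) = -9690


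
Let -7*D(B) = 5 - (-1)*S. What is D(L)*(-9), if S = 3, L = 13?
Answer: 72/7 ≈ 10.286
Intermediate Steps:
D(B) = -8/7 (D(B) = -(5 - (-1)*3)/7 = -(5 - 1*(-3))/7 = -(5 + 3)/7 = -⅐*8 = -8/7)
D(L)*(-9) = -8/7*(-9) = 72/7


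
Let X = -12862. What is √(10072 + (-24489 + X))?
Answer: 3*I*√3031 ≈ 165.16*I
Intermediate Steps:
√(10072 + (-24489 + X)) = √(10072 + (-24489 - 12862)) = √(10072 - 37351) = √(-27279) = 3*I*√3031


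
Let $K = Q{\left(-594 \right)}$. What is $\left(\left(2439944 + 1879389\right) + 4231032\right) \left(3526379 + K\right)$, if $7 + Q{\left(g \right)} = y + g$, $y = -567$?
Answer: $30141840752015$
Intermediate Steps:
$Q{\left(g \right)} = -574 + g$ ($Q{\left(g \right)} = -7 + \left(-567 + g\right) = -574 + g$)
$K = -1168$ ($K = -574 - 594 = -1168$)
$\left(\left(2439944 + 1879389\right) + 4231032\right) \left(3526379 + K\right) = \left(\left(2439944 + 1879389\right) + 4231032\right) \left(3526379 - 1168\right) = \left(4319333 + 4231032\right) 3525211 = 8550365 \cdot 3525211 = 30141840752015$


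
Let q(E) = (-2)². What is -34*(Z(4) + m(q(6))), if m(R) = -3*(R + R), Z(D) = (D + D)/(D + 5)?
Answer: 7072/9 ≈ 785.78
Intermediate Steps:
q(E) = 4
Z(D) = 2*D/(5 + D) (Z(D) = (2*D)/(5 + D) = 2*D/(5 + D))
m(R) = -6*R
-34*(Z(4) + m(q(6))) = -34*(2*4/(5 + 4) - 6*4) = -34*(2*4/9 - 24) = -34*(2*4*(⅑) - 24) = -34*(8/9 - 24) = -34*(-208/9) = 7072/9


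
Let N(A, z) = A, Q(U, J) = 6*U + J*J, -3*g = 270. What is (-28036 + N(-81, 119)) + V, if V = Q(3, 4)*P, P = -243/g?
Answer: -140126/5 ≈ -28025.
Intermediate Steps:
g = -90 (g = -⅓*270 = -90)
Q(U, J) = J² + 6*U (Q(U, J) = 6*U + J² = J² + 6*U)
P = 27/10 (P = -243/(-90) = -243*(-1/90) = 27/10 ≈ 2.7000)
V = 459/5 (V = (4² + 6*3)*(27/10) = (16 + 18)*(27/10) = 34*(27/10) = 459/5 ≈ 91.800)
(-28036 + N(-81, 119)) + V = (-28036 - 81) + 459/5 = -28117 + 459/5 = -140126/5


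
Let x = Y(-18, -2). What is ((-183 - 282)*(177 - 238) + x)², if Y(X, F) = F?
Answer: 804459769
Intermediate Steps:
x = -2
((-183 - 282)*(177 - 238) + x)² = ((-183 - 282)*(177 - 238) - 2)² = (-465*(-61) - 2)² = (28365 - 2)² = 28363² = 804459769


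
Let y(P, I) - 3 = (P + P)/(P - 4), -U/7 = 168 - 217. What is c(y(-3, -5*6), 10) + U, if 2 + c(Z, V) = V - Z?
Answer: 2430/7 ≈ 347.14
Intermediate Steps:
U = 343 (U = -7*(168 - 217) = -7*(-49) = 343)
y(P, I) = 3 + 2*P/(-4 + P) (y(P, I) = 3 + (P + P)/(P - 4) = 3 + (2*P)/(-4 + P) = 3 + 2*P/(-4 + P))
c(Z, V) = -2 + V - Z (c(Z, V) = -2 + (V - Z) = -2 + V - Z)
c(y(-3, -5*6), 10) + U = (-2 + 10 - (-12 + 5*(-3))/(-4 - 3)) + 343 = (-2 + 10 - (-12 - 15)/(-7)) + 343 = (-2 + 10 - (-1)*(-27)/7) + 343 = (-2 + 10 - 1*27/7) + 343 = (-2 + 10 - 27/7) + 343 = 29/7 + 343 = 2430/7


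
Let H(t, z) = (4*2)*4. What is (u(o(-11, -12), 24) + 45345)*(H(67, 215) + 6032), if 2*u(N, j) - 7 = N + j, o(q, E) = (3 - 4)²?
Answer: 275069104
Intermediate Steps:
o(q, E) = 1 (o(q, E) = (-1)² = 1)
u(N, j) = 7/2 + N/2 + j/2 (u(N, j) = 7/2 + (N + j)/2 = 7/2 + (N/2 + j/2) = 7/2 + N/2 + j/2)
H(t, z) = 32 (H(t, z) = 8*4 = 32)
(u(o(-11, -12), 24) + 45345)*(H(67, 215) + 6032) = ((7/2 + (½)*1 + (½)*24) + 45345)*(32 + 6032) = ((7/2 + ½ + 12) + 45345)*6064 = (16 + 45345)*6064 = 45361*6064 = 275069104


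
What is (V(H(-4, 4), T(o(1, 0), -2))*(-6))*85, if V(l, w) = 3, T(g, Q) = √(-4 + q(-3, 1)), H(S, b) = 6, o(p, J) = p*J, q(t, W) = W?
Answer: -1530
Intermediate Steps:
o(p, J) = J*p
T(g, Q) = I*√3 (T(g, Q) = √(-4 + 1) = √(-3) = I*√3)
(V(H(-4, 4), T(o(1, 0), -2))*(-6))*85 = (3*(-6))*85 = -18*85 = -1530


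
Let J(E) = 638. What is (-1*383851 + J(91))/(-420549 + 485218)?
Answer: -383213/64669 ≈ -5.9258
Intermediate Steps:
(-1*383851 + J(91))/(-420549 + 485218) = (-1*383851 + 638)/(-420549 + 485218) = (-383851 + 638)/64669 = -383213*1/64669 = -383213/64669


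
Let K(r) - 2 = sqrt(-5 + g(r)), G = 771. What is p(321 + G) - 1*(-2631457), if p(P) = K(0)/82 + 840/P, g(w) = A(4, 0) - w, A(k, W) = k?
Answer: 1402567004/533 + I/82 ≈ 2.6315e+6 + 0.012195*I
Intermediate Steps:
g(w) = 4 - w
K(r) = 2 + sqrt(-1 - r) (K(r) = 2 + sqrt(-5 + (4 - r)) = 2 + sqrt(-1 - r))
p(P) = 1/41 + 840/P + I/82 (p(P) = (2 + sqrt(-1 - 1*0))/82 + 840/P = (2 + sqrt(-1 + 0))*(1/82) + 840/P = (2 + sqrt(-1))*(1/82) + 840/P = (2 + I)*(1/82) + 840/P = (1/41 + I/82) + 840/P = 1/41 + 840/P + I/82)
p(321 + G) - 1*(-2631457) = (68880 + (321 + 771)*(2 + I))/(82*(321 + 771)) - 1*(-2631457) = (1/82)*(68880 + 1092*(2 + I))/1092 + 2631457 = (1/82)*(1/1092)*(68880 + (2184 + 1092*I)) + 2631457 = (1/82)*(1/1092)*(71064 + 1092*I) + 2631457 = (423/533 + I/82) + 2631457 = 1402567004/533 + I/82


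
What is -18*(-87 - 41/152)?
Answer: 119385/76 ≈ 1570.9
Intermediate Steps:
-18*(-87 - 41/152) = -18*(-13265/152) = 119385/76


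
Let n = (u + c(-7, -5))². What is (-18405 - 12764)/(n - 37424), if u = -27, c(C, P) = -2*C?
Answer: 31169/37255 ≈ 0.83664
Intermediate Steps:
n = 169 (n = (-27 - 2*(-7))² = (-27 + 14)² = (-13)² = 169)
(-18405 - 12764)/(n - 37424) = (-18405 - 12764)/(169 - 37424) = -31169/(-37255) = -31169*(-1/37255) = 31169/37255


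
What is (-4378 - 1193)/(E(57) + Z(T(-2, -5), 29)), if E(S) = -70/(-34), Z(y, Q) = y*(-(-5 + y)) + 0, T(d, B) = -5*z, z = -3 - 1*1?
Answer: 94707/5065 ≈ 18.698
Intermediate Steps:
z = -4 (z = -3 - 1 = -4)
T(d, B) = 20 (T(d, B) = -5*(-4) = 20)
Z(y, Q) = y*(5 - y) (Z(y, Q) = y*(5 - y) + 0 = y*(5 - y))
E(S) = 35/17 (E(S) = -70*(-1/34) = 35/17)
(-4378 - 1193)/(E(57) + Z(T(-2, -5), 29)) = (-4378 - 1193)/(35/17 + 20*(5 - 1*20)) = -5571/(35/17 + 20*(5 - 20)) = -5571/(35/17 + 20*(-15)) = -5571/(35/17 - 300) = -5571/(-5065/17) = -5571*(-17/5065) = 94707/5065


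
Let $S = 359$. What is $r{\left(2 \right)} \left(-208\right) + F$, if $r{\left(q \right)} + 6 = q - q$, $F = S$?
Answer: $1607$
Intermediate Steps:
$F = 359$
$r{\left(q \right)} = -6$ ($r{\left(q \right)} = -6 + \left(q - q\right) = -6 + 0 = -6$)
$r{\left(2 \right)} \left(-208\right) + F = \left(-6\right) \left(-208\right) + 359 = 1248 + 359 = 1607$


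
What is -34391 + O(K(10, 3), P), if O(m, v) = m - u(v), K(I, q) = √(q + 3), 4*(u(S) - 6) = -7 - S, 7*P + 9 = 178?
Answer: -481449/14 + √6 ≈ -34387.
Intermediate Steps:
P = 169/7 (P = -9/7 + (⅐)*178 = -9/7 + 178/7 = 169/7 ≈ 24.143)
u(S) = 17/4 - S/4 (u(S) = 6 + (-7 - S)/4 = 6 + (-7/4 - S/4) = 17/4 - S/4)
K(I, q) = √(3 + q)
O(m, v) = -17/4 + m + v/4 (O(m, v) = m - (17/4 - v/4) = m + (-17/4 + v/4) = -17/4 + m + v/4)
-34391 + O(K(10, 3), P) = -34391 + (-17/4 + √(3 + 3) + (¼)*(169/7)) = -34391 + (-17/4 + √6 + 169/28) = -34391 + (25/14 + √6) = -481449/14 + √6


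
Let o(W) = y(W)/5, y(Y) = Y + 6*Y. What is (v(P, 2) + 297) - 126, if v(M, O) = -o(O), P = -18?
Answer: 841/5 ≈ 168.20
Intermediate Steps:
y(Y) = 7*Y
o(W) = 7*W/5 (o(W) = (7*W)/5 = (7*W)*(1/5) = 7*W/5)
v(M, O) = -7*O/5
(v(P, 2) + 297) - 126 = (-7/5*2 + 297) - 126 = (-14/5 + 297) - 126 = 1471/5 - 126 = 841/5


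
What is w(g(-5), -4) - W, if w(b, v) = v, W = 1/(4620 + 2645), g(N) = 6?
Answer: -29061/7265 ≈ -4.0001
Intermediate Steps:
W = 1/7265 ≈ 0.00013765
w(g(-5), -4) - W = -4 - 1*1/7265 = -4 - 1/7265 = -29061/7265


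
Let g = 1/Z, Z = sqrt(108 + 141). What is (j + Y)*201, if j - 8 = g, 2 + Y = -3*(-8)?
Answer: 6030 + 67*sqrt(249)/83 ≈ 6042.7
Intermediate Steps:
Y = 22 (Y = -2 - 3*(-8) = -2 + 24 = 22)
Z = sqrt(249) ≈ 15.780
g = sqrt(249)/249 (g = 1/(sqrt(249)) = sqrt(249)/249 ≈ 0.063372)
j = 8 + sqrt(249)/249 ≈ 8.0634
(j + Y)*201 = ((8 + sqrt(249)/249) + 22)*201 = (30 + sqrt(249)/249)*201 = 6030 + 67*sqrt(249)/83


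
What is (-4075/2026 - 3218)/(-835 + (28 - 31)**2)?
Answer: 6523743/1673476 ≈ 3.8983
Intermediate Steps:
(-4075/2026 - 3218)/(-835 + (28 - 31)**2) = (-4075*1/2026 - 3218)/(-835 + (-3)**2) = (-4075/2026 - 3218)/(-835 + 9) = -6523743/2026/(-826) = -6523743/2026*(-1/826) = 6523743/1673476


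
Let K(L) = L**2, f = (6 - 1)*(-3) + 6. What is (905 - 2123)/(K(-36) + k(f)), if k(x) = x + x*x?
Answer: -203/228 ≈ -0.89035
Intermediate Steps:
f = -9 (f = 5*(-3) + 6 = -15 + 6 = -9)
k(x) = x + x**2
(905 - 2123)/(K(-36) + k(f)) = (905 - 2123)/((-36)**2 - 9*(1 - 9)) = -1218/(1296 - 9*(-8)) = -1218/(1296 + 72) = -1218/1368 = -1218*1/1368 = -203/228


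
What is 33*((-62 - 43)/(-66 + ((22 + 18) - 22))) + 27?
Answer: 1587/16 ≈ 99.188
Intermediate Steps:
33*((-62 - 43)/(-66 + ((22 + 18) - 22))) + 27 = 33*(-105/(-66 + (40 - 22))) + 27 = 33*(-105/(-66 + 18)) + 27 = 33*(-105/(-48)) + 27 = 33*(-105*(-1/48)) + 27 = 33*(35/16) + 27 = 1155/16 + 27 = 1587/16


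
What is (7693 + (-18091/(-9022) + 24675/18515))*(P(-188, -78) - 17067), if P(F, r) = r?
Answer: -629767307354535/4772638 ≈ -1.3195e+8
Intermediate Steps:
(7693 + (-18091/(-9022) + 24675/18515))*(P(-188, -78) - 17067) = (7693 + (-18091/(-9022) + 24675/18515))*(-78 - 17067) = (7693 + (-18091*(-1/9022) + 24675*(1/18515)))*(-17145) = (7693 + (18091/9022 + 705/529))*(-17145) = (7693 + 15930649/4772638)*(-17145) = (36731834783/4772638)*(-17145) = -629767307354535/4772638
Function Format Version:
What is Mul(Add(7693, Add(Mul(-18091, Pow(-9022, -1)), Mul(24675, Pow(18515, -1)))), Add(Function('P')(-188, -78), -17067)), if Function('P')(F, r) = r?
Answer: Rational(-629767307354535, 4772638) ≈ -1.3195e+8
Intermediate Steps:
Mul(Add(7693, Add(Mul(-18091, Pow(-9022, -1)), Mul(24675, Pow(18515, -1)))), Add(Function('P')(-188, -78), -17067)) = Mul(Add(7693, Add(Mul(-18091, Pow(-9022, -1)), Mul(24675, Pow(18515, -1)))), Add(-78, -17067)) = Mul(Add(7693, Add(Mul(-18091, Rational(-1, 9022)), Mul(24675, Rational(1, 18515)))), -17145) = Mul(Add(7693, Add(Rational(18091, 9022), Rational(705, 529))), -17145) = Mul(Add(7693, Rational(15930649, 4772638)), -17145) = Mul(Rational(36731834783, 4772638), -17145) = Rational(-629767307354535, 4772638)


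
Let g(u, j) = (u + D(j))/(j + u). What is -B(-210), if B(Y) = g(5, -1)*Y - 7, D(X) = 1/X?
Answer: 217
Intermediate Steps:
D(X) = 1/X
g(u, j) = (u + 1/j)/(j + u)
B(Y) = -7 + Y (B(Y) = ((1 - 1*5)/((-1)*(-1 + 5)))*Y - 7 = (-1*(1 - 5)/4)*Y - 7 = (-1*¼*(-4))*Y - 7 = 1*Y - 7 = Y - 7 = -7 + Y)
-B(-210) = -(-7 - 210) = -1*(-217) = 217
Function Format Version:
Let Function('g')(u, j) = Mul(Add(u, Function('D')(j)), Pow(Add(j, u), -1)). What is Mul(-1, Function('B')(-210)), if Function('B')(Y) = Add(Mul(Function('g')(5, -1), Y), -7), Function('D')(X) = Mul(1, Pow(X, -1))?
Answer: 217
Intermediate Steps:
Function('D')(X) = Pow(X, -1)
Function('g')(u, j) = Mul(Pow(Add(j, u), -1), Add(u, Pow(j, -1))) (Function('g')(u, j) = Mul(Add(u, Pow(j, -1)), Pow(Add(j, u), -1)) = Mul(Pow(Add(j, u), -1), Add(u, Pow(j, -1))))
Function('B')(Y) = Add(-7, Y) (Function('B')(Y) = Add(Mul(Mul(Pow(-1, -1), Pow(Add(-1, 5), -1), Add(1, Mul(-1, 5))), Y), -7) = Add(Mul(Mul(-1, Pow(4, -1), Add(1, -5)), Y), -7) = Add(Mul(Mul(-1, Rational(1, 4), -4), Y), -7) = Add(Mul(1, Y), -7) = Add(Y, -7) = Add(-7, Y))
Mul(-1, Function('B')(-210)) = Mul(-1, Add(-7, -210)) = Mul(-1, -217) = 217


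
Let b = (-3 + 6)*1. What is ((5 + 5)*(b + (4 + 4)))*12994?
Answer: 1429340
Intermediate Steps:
b = 3 (b = 3*1 = 3)
((5 + 5)*(b + (4 + 4)))*12994 = ((5 + 5)*(3 + (4 + 4)))*12994 = (10*(3 + 8))*12994 = (10*11)*12994 = 110*12994 = 1429340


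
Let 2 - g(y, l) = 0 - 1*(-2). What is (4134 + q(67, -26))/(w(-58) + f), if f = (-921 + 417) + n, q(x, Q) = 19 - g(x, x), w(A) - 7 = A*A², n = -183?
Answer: -4153/195792 ≈ -0.021211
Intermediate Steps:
g(y, l) = 0 (g(y, l) = 2 - (0 - 1*(-2)) = 2 - (0 + 2) = 2 - 1*2 = 2 - 2 = 0)
w(A) = 7 + A³ (w(A) = 7 + A*A² = 7 + A³)
q(x, Q) = 19 (q(x, Q) = 19 - 1*0 = 19 + 0 = 19)
f = -687 (f = (-921 + 417) - 183 = -504 - 183 = -687)
(4134 + q(67, -26))/(w(-58) + f) = (4134 + 19)/((7 + (-58)³) - 687) = 4153/((7 - 195112) - 687) = 4153/(-195105 - 687) = 4153/(-195792) = 4153*(-1/195792) = -4153/195792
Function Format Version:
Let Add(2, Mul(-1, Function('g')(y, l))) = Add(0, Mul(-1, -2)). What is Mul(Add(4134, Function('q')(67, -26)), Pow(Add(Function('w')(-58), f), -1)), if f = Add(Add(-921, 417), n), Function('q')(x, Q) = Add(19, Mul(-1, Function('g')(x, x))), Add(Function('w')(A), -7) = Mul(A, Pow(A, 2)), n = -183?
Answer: Rational(-4153, 195792) ≈ -0.021211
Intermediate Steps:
Function('g')(y, l) = 0 (Function('g')(y, l) = Add(2, Mul(-1, Add(0, Mul(-1, -2)))) = Add(2, Mul(-1, Add(0, 2))) = Add(2, Mul(-1, 2)) = Add(2, -2) = 0)
Function('w')(A) = Add(7, Pow(A, 3)) (Function('w')(A) = Add(7, Mul(A, Pow(A, 2))) = Add(7, Pow(A, 3)))
Function('q')(x, Q) = 19 (Function('q')(x, Q) = Add(19, Mul(-1, 0)) = Add(19, 0) = 19)
f = -687 (f = Add(Add(-921, 417), -183) = Add(-504, -183) = -687)
Mul(Add(4134, Function('q')(67, -26)), Pow(Add(Function('w')(-58), f), -1)) = Mul(Add(4134, 19), Pow(Add(Add(7, Pow(-58, 3)), -687), -1)) = Mul(4153, Pow(Add(Add(7, -195112), -687), -1)) = Mul(4153, Pow(Add(-195105, -687), -1)) = Mul(4153, Pow(-195792, -1)) = Mul(4153, Rational(-1, 195792)) = Rational(-4153, 195792)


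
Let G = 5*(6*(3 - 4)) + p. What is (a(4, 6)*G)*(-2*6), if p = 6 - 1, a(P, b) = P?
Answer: 1200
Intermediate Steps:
p = 5
G = -25 (G = 5*(6*(3 - 4)) + 5 = 5*(6*(-1)) + 5 = 5*(-6) + 5 = -30 + 5 = -25)
(a(4, 6)*G)*(-2*6) = (4*(-25))*(-2*6) = -100*(-12) = 1200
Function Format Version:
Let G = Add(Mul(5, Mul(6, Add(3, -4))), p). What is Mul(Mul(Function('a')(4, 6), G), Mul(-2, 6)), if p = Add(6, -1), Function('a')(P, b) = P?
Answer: 1200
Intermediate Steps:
p = 5
G = -25 (G = Add(Mul(5, Mul(6, Add(3, -4))), 5) = Add(Mul(5, Mul(6, -1)), 5) = Add(Mul(5, -6), 5) = Add(-30, 5) = -25)
Mul(Mul(Function('a')(4, 6), G), Mul(-2, 6)) = Mul(Mul(4, -25), Mul(-2, 6)) = Mul(-100, -12) = 1200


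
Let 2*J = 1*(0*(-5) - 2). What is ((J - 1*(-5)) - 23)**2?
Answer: 361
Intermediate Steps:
J = -1 (J = (1*(0*(-5) - 2))/2 = (1*(0 - 2))/2 = (1*(-2))/2 = (1/2)*(-2) = -1)
((J - 1*(-5)) - 23)**2 = ((-1 - 1*(-5)) - 23)**2 = ((-1 + 5) - 23)**2 = (4 - 23)**2 = (-19)**2 = 361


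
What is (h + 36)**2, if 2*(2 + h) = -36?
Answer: 256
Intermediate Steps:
h = -20 (h = -2 + (1/2)*(-36) = -2 - 18 = -20)
(h + 36)**2 = (-20 + 36)**2 = 16**2 = 256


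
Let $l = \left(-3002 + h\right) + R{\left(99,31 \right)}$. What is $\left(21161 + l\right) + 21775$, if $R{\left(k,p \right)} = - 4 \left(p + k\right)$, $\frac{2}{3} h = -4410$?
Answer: $32799$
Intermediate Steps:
$h = -6615$ ($h = \frac{3}{2} \left(-4410\right) = -6615$)
$R{\left(k,p \right)} = - 4 k - 4 p$ ($R{\left(k,p \right)} = - 4 \left(k + p\right) = - 4 k - 4 p$)
$l = -10137$ ($l = \left(-3002 - 6615\right) - 520 = -9617 - 520 = -10137$)
$\left(21161 + l\right) + 21775 = \left(21161 - 10137\right) + 21775 = 11024 + 21775 = 32799$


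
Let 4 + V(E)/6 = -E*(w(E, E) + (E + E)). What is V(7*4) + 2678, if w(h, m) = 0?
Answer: -6754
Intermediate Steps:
V(E) = -24 - 12*E² (V(E) = -24 + 6*(-E*(0 + (E + E))) = -24 + 6*(-E*(0 + 2*E)) = -24 + 6*(-E*2*E) = -24 + 6*(-2*E²) = -24 - 12*E²)
V(7*4) + 2678 = (-24 - 12*(7*4)²) + 2678 = (-24 - 12*28²) + 2678 = (-24 - 12*784) + 2678 = (-24 - 9408) + 2678 = -9432 + 2678 = -6754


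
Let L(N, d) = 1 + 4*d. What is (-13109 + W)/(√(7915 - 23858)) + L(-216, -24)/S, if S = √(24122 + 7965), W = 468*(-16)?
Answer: -95*√32087/32087 + 20597*I*√15943/15943 ≈ -0.53035 + 163.12*I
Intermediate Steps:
W = -7488
S = √32087 ≈ 179.13
(-13109 + W)/(√(7915 - 23858)) + L(-216, -24)/S = (-13109 - 7488)/(√(7915 - 23858)) + (1 + 4*(-24))/(√32087) = -20597*(-I*√15943/15943) + (1 - 96)*(√32087/32087) = -20597*(-I*√15943/15943) - 95*√32087/32087 = -(-20597)*I*√15943/15943 - 95*√32087/32087 = 20597*I*√15943/15943 - 95*√32087/32087 = -95*√32087/32087 + 20597*I*√15943/15943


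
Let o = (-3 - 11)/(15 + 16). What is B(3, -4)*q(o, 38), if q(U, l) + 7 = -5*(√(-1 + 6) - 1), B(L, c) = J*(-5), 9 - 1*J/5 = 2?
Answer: 350 + 875*√5 ≈ 2306.6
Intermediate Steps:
J = 35 (J = 45 - 5*2 = 45 - 10 = 35)
o = -14/31 ≈ -0.45161
B(L, c) = -175 (B(L, c) = 35*(-5) = -175)
q(U, l) = -2 - 5*√5 (q(U, l) = -7 - 5*(√(-1 + 6) - 1) = -7 - 5*(√5 - 1) = -7 - 5*(-1 + √5) = -7 + (5 - 5*√5) = -2 - 5*√5)
B(3, -4)*q(o, 38) = -175*(-2 - 5*√5) = 350 + 875*√5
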